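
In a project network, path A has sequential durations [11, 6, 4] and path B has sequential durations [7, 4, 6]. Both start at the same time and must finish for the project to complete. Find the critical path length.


Path A total = 11 + 6 + 4 = 21
Path B total = 7 + 4 + 6 = 17
Critical path = longest path = max(21, 17) = 21

21


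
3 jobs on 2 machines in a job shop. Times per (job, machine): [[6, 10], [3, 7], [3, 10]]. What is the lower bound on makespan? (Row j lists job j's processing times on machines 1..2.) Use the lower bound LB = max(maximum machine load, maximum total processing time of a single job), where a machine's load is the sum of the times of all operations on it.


Machine loads:
  Machine 1: 6 + 3 + 3 = 12
  Machine 2: 10 + 7 + 10 = 27
Max machine load = 27
Job totals:
  Job 1: 16
  Job 2: 10
  Job 3: 13
Max job total = 16
Lower bound = max(27, 16) = 27

27


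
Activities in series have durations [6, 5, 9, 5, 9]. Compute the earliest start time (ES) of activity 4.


Activity 4 starts after activities 1 through 3 complete.
Predecessor durations: [6, 5, 9]
ES = 6 + 5 + 9 = 20

20


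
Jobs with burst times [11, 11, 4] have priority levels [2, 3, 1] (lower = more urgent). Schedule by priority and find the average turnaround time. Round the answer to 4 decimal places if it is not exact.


Sort by priority (ascending = highest first):
Order: [(1, 4), (2, 11), (3, 11)]
Completion times:
  Priority 1, burst=4, C=4
  Priority 2, burst=11, C=15
  Priority 3, burst=11, C=26
Average turnaround = 45/3 = 15.0

15.0


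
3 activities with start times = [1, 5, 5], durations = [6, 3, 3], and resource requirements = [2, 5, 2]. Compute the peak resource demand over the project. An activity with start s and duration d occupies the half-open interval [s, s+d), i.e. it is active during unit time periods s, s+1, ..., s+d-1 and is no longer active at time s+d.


Each activity i is active on [start_i, start_i + duration_i).
Compute total resource usage per time slot:
  t=0: active resources = [], total = 0
  t=1: active resources = [2], total = 2
  t=2: active resources = [2], total = 2
  t=3: active resources = [2], total = 2
  t=4: active resources = [2], total = 2
  t=5: active resources = [2, 5, 2], total = 9
  t=6: active resources = [2, 5, 2], total = 9
  t=7: active resources = [5, 2], total = 7
Peak resource demand = 9

9


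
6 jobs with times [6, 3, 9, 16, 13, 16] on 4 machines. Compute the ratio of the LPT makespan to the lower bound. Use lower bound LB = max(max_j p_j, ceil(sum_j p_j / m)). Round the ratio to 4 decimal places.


LPT order: [16, 16, 13, 9, 6, 3]
Machine loads after assignment: [16, 16, 16, 15]
LPT makespan = 16
Lower bound = max(max_job, ceil(total/4)) = max(16, 16) = 16
Ratio = 16 / 16 = 1.0

1.0


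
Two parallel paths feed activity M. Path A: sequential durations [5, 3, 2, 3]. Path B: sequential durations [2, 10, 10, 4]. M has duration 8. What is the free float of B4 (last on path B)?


ES(B4) = sum of predecessors on chain B = 22
EF(B4) = ES + duration = 22 + 4 = 26
Successor of B4 is M. ES(M) = max(sum(A), sum(B)) = max(13, 26) = 26
Free float = ES(successor) - EF(current) = 26 - 26 = 0

0


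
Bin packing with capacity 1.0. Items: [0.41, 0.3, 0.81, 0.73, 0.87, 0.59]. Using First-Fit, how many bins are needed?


Place items sequentially using First-Fit:
  Item 0.41 -> new Bin 1
  Item 0.3 -> Bin 1 (now 0.71)
  Item 0.81 -> new Bin 2
  Item 0.73 -> new Bin 3
  Item 0.87 -> new Bin 4
  Item 0.59 -> new Bin 5
Total bins used = 5

5


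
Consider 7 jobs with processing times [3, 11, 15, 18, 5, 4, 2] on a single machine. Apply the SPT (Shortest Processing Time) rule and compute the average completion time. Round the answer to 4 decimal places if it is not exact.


Sort jobs by processing time (SPT order): [2, 3, 4, 5, 11, 15, 18]
Compute completion times sequentially:
  Job 1: processing = 2, completes at 2
  Job 2: processing = 3, completes at 5
  Job 3: processing = 4, completes at 9
  Job 4: processing = 5, completes at 14
  Job 5: processing = 11, completes at 25
  Job 6: processing = 15, completes at 40
  Job 7: processing = 18, completes at 58
Sum of completion times = 153
Average completion time = 153/7 = 21.8571

21.8571


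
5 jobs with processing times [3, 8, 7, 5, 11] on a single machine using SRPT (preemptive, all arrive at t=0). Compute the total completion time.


Since all jobs arrive at t=0, SRPT equals SPT ordering.
SPT order: [3, 5, 7, 8, 11]
Completion times:
  Job 1: p=3, C=3
  Job 2: p=5, C=8
  Job 3: p=7, C=15
  Job 4: p=8, C=23
  Job 5: p=11, C=34
Total completion time = 3 + 8 + 15 + 23 + 34 = 83

83


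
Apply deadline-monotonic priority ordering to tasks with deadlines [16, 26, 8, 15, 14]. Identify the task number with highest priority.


Sort tasks by relative deadline (ascending):
  Task 3: deadline = 8
  Task 5: deadline = 14
  Task 4: deadline = 15
  Task 1: deadline = 16
  Task 2: deadline = 26
Priority order (highest first): [3, 5, 4, 1, 2]
Highest priority task = 3

3


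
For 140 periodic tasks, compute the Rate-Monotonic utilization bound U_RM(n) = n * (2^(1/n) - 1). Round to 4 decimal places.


Compute 2^(1/140) = 1.0049633280
Subtract 1: 1.0049633280 - 1 = 0.0049633280
Multiply by n: 140 * 0.0049633280 = 0.6948659200
Round to 4 dp: 0.6949

0.6949


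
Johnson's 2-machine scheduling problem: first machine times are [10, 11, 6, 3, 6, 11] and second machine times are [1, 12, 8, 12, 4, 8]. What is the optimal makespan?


Apply Johnson's rule:
  Group 1 (a <= b): [(4, 3, 12), (3, 6, 8), (2, 11, 12)]
  Group 2 (a > b): [(6, 11, 8), (5, 6, 4), (1, 10, 1)]
Optimal job order: [4, 3, 2, 6, 5, 1]
Schedule:
  Job 4: M1 done at 3, M2 done at 15
  Job 3: M1 done at 9, M2 done at 23
  Job 2: M1 done at 20, M2 done at 35
  Job 6: M1 done at 31, M2 done at 43
  Job 5: M1 done at 37, M2 done at 47
  Job 1: M1 done at 47, M2 done at 48
Makespan = 48

48


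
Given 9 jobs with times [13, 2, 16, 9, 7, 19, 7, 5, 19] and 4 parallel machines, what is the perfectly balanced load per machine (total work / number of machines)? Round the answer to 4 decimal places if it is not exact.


Total processing time = 13 + 2 + 16 + 9 + 7 + 19 + 7 + 5 + 19 = 97
Number of machines = 4
Ideal balanced load = 97 / 4 = 24.25

24.25


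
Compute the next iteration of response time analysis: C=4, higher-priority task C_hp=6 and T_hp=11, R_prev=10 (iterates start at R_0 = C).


R_next = C + ceil(R_prev / T_hp) * C_hp
ceil(10 / 11) = ceil(0.9091) = 1
Interference = 1 * 6 = 6
R_next = 4 + 6 = 10
R_next = R_prev, so the iteration has converged (response time = 10).

10


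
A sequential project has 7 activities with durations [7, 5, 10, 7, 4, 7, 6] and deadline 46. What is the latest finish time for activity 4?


LF(activity 4) = deadline - sum of successor durations
Successors: activities 5 through 7 with durations [4, 7, 6]
Sum of successor durations = 17
LF = 46 - 17 = 29

29


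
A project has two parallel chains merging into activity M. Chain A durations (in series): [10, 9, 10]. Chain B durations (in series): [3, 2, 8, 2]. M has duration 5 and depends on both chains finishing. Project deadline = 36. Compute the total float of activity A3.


Forward pass: ES(A3) = sum of predecessors on chain A = 19
EF = ES + duration = 19 + 10 = 29
Backward pass: LF(M) = deadline = 36; LS(M) = 36 - 5 = 31
LF(A3) = LS(M) - sum(successors on chain A) = 31 - 0 = 31
LS = LF - duration = 31 - 10 = 21
Total float = LS - ES = 21 - 19 = 2

2


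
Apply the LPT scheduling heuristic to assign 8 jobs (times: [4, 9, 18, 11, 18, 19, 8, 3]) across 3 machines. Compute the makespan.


Sort jobs in decreasing order (LPT): [19, 18, 18, 11, 9, 8, 4, 3]
Assign each job to the least loaded machine:
  Machine 1: jobs [19, 8, 4], load = 31
  Machine 2: jobs [18, 11], load = 29
  Machine 3: jobs [18, 9, 3], load = 30
Makespan = max load = 31

31


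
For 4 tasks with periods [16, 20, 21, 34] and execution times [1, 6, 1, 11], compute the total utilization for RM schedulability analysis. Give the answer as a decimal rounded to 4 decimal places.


Compute individual utilizations (exact fractions):
  Task 1: C/T = 1/16 (approx. 0.0625)
  Task 2: C/T = 6/20 = 3/10 (approx. 0.3)
  Task 3: C/T = 1/21 (approx. 0.0476)
  Task 4: C/T = 11/34 (approx. 0.3235)
Total utilization U = 1/16 + 3/10 + 1/21 + 11/34 = 20953/28560
Rounded to 4 decimal places: U = 0.7336
RM (Liu & Layland) bound for 4 tasks = 0.756828; compare with U = 20953/28560 (approx. 0.733648)
U <= bound, so schedulable by RM sufficient condition.

0.7336


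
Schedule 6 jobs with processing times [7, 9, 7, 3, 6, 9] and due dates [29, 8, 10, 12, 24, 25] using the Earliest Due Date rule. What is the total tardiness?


Sort by due date (EDD order): [(9, 8), (7, 10), (3, 12), (6, 24), (9, 25), (7, 29)]
Compute completion times and tardiness:
  Job 1: p=9, d=8, C=9, tardiness=max(0,9-8)=1
  Job 2: p=7, d=10, C=16, tardiness=max(0,16-10)=6
  Job 3: p=3, d=12, C=19, tardiness=max(0,19-12)=7
  Job 4: p=6, d=24, C=25, tardiness=max(0,25-24)=1
  Job 5: p=9, d=25, C=34, tardiness=max(0,34-25)=9
  Job 6: p=7, d=29, C=41, tardiness=max(0,41-29)=12
Total tardiness = 36

36


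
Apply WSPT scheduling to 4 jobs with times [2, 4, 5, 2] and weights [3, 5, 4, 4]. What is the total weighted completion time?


Compute p/w ratios and sort ascending (WSPT): [(2, 4), (2, 3), (4, 5), (5, 4)]
Compute weighted completion times:
  Job (p=2,w=4): C=2, w*C=4*2=8
  Job (p=2,w=3): C=4, w*C=3*4=12
  Job (p=4,w=5): C=8, w*C=5*8=40
  Job (p=5,w=4): C=13, w*C=4*13=52
Total weighted completion time = 112

112


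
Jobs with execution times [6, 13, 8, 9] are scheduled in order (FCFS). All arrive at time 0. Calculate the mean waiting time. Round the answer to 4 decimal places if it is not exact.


FCFS order (as given): [6, 13, 8, 9]
Waiting times:
  Job 1: wait = 0
  Job 2: wait = 6
  Job 3: wait = 19
  Job 4: wait = 27
Sum of waiting times = 52
Average waiting time = 52/4 = 13.0

13.0


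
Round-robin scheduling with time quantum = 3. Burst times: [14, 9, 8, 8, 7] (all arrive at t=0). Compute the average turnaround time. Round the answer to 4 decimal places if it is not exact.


Time quantum = 3
Execution trace:
  J1 runs 3 units, time = 3
  J2 runs 3 units, time = 6
  J3 runs 3 units, time = 9
  J4 runs 3 units, time = 12
  J5 runs 3 units, time = 15
  J1 runs 3 units, time = 18
  J2 runs 3 units, time = 21
  J3 runs 3 units, time = 24
  J4 runs 3 units, time = 27
  J5 runs 3 units, time = 30
  J1 runs 3 units, time = 33
  J2 runs 3 units, time = 36
  J3 runs 2 units, time = 38
  J4 runs 2 units, time = 40
  J5 runs 1 units, time = 41
  J1 runs 3 units, time = 44
  J1 runs 2 units, time = 46
Finish times: [46, 36, 38, 40, 41]
Average turnaround = 201/5 = 40.2

40.2


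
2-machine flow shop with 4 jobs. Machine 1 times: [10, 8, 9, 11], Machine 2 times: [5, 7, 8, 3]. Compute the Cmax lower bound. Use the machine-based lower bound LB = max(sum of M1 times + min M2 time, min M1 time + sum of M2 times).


LB1 = sum(M1 times) + min(M2 times) = 38 + 3 = 41
LB2 = min(M1 times) + sum(M2 times) = 8 + 23 = 31
Lower bound = max(LB1, LB2) = max(41, 31) = 41

41


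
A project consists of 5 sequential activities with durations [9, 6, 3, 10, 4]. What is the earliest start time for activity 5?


Activity 5 starts after activities 1 through 4 complete.
Predecessor durations: [9, 6, 3, 10]
ES = 9 + 6 + 3 + 10 = 28

28


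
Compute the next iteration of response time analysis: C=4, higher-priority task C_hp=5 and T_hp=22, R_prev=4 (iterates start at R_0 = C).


R_next = C + ceil(R_prev / T_hp) * C_hp
ceil(4 / 22) = ceil(0.1818) = 1
Interference = 1 * 5 = 5
R_next = 4 + 5 = 9

9


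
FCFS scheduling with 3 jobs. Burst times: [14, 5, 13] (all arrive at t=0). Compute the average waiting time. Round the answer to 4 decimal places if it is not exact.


FCFS order (as given): [14, 5, 13]
Waiting times:
  Job 1: wait = 0
  Job 2: wait = 14
  Job 3: wait = 19
Sum of waiting times = 33
Average waiting time = 33/3 = 11.0

11.0


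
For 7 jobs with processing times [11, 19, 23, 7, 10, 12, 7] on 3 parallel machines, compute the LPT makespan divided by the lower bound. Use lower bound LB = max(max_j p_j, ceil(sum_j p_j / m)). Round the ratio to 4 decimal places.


LPT order: [23, 19, 12, 11, 10, 7, 7]
Machine loads after assignment: [30, 29, 30]
LPT makespan = 30
Lower bound = max(max_job, ceil(total/3)) = max(23, 30) = 30
Ratio = 30 / 30 = 1.0

1.0


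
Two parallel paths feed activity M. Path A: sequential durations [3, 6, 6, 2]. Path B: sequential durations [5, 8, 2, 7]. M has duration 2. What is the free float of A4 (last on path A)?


ES(A4) = sum of predecessors on chain A = 15
EF(A4) = ES + duration = 15 + 2 = 17
Successor of A4 is M. ES(M) = max(sum(A), sum(B)) = max(17, 22) = 22
Free float = ES(successor) - EF(current) = 22 - 17 = 5

5


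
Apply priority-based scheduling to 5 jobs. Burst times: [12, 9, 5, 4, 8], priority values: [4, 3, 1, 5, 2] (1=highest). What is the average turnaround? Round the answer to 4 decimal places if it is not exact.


Sort by priority (ascending = highest first):
Order: [(1, 5), (2, 8), (3, 9), (4, 12), (5, 4)]
Completion times:
  Priority 1, burst=5, C=5
  Priority 2, burst=8, C=13
  Priority 3, burst=9, C=22
  Priority 4, burst=12, C=34
  Priority 5, burst=4, C=38
Average turnaround = 112/5 = 22.4

22.4


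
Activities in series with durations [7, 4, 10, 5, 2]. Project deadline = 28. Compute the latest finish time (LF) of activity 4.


LF(activity 4) = deadline - sum of successor durations
Successors: activities 5 through 5 with durations [2]
Sum of successor durations = 2
LF = 28 - 2 = 26

26


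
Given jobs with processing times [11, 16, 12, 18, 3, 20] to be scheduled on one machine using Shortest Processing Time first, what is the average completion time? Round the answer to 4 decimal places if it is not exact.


Sort jobs by processing time (SPT order): [3, 11, 12, 16, 18, 20]
Compute completion times sequentially:
  Job 1: processing = 3, completes at 3
  Job 2: processing = 11, completes at 14
  Job 3: processing = 12, completes at 26
  Job 4: processing = 16, completes at 42
  Job 5: processing = 18, completes at 60
  Job 6: processing = 20, completes at 80
Sum of completion times = 225
Average completion time = 225/6 = 37.5

37.5


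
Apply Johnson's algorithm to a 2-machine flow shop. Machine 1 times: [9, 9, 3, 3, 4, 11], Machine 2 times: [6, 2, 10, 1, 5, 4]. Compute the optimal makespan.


Apply Johnson's rule:
  Group 1 (a <= b): [(3, 3, 10), (5, 4, 5)]
  Group 2 (a > b): [(1, 9, 6), (6, 11, 4), (2, 9, 2), (4, 3, 1)]
Optimal job order: [3, 5, 1, 6, 2, 4]
Schedule:
  Job 3: M1 done at 3, M2 done at 13
  Job 5: M1 done at 7, M2 done at 18
  Job 1: M1 done at 16, M2 done at 24
  Job 6: M1 done at 27, M2 done at 31
  Job 2: M1 done at 36, M2 done at 38
  Job 4: M1 done at 39, M2 done at 40
Makespan = 40

40


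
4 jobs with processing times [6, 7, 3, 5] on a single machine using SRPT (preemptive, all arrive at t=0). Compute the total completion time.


Since all jobs arrive at t=0, SRPT equals SPT ordering.
SPT order: [3, 5, 6, 7]
Completion times:
  Job 1: p=3, C=3
  Job 2: p=5, C=8
  Job 3: p=6, C=14
  Job 4: p=7, C=21
Total completion time = 3 + 8 + 14 + 21 = 46

46


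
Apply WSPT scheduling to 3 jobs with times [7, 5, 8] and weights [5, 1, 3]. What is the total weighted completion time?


Compute p/w ratios and sort ascending (WSPT): [(7, 5), (8, 3), (5, 1)]
Compute weighted completion times:
  Job (p=7,w=5): C=7, w*C=5*7=35
  Job (p=8,w=3): C=15, w*C=3*15=45
  Job (p=5,w=1): C=20, w*C=1*20=20
Total weighted completion time = 100

100


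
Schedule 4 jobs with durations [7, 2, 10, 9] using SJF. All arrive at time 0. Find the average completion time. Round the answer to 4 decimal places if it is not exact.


SJF order (ascending): [2, 7, 9, 10]
Completion times:
  Job 1: burst=2, C=2
  Job 2: burst=7, C=9
  Job 3: burst=9, C=18
  Job 4: burst=10, C=28
Average completion = 57/4 = 14.25

14.25


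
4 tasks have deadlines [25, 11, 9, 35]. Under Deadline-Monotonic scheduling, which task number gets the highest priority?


Sort tasks by relative deadline (ascending):
  Task 3: deadline = 9
  Task 2: deadline = 11
  Task 1: deadline = 25
  Task 4: deadline = 35
Priority order (highest first): [3, 2, 1, 4]
Highest priority task = 3

3


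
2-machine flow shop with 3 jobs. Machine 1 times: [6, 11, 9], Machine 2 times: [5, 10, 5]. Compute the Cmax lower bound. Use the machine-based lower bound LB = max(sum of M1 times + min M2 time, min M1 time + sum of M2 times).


LB1 = sum(M1 times) + min(M2 times) = 26 + 5 = 31
LB2 = min(M1 times) + sum(M2 times) = 6 + 20 = 26
Lower bound = max(LB1, LB2) = max(31, 26) = 31

31


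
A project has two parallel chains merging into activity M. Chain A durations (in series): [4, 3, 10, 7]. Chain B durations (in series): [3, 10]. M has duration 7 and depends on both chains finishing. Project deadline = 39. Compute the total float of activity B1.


Forward pass: ES(B1) = sum of predecessors on chain B = 0
EF = ES + duration = 0 + 3 = 3
Backward pass: LF(M) = deadline = 39; LS(M) = 39 - 7 = 32
LF(B1) = LS(M) - sum(successors on chain B) = 32 - 10 = 22
LS = LF - duration = 22 - 3 = 19
Total float = LS - ES = 19 - 0 = 19

19


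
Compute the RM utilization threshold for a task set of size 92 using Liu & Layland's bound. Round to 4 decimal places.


Compute 2^(1/92) = 1.0075626620
Subtract 1: 1.0075626620 - 1 = 0.0075626620
Multiply by n: 92 * 0.0075626620 = 0.6957649040
Round to 4 dp: 0.6958

0.6958


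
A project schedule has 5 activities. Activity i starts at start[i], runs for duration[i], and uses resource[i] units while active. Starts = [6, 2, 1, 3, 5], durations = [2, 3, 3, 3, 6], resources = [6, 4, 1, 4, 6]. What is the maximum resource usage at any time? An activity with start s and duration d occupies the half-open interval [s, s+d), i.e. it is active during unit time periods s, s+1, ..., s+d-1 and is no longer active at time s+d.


Each activity i is active on [start_i, start_i + duration_i).
Compute total resource usage per time slot:
  t=0: active resources = [], total = 0
  t=1: active resources = [1], total = 1
  t=2: active resources = [4, 1], total = 5
  t=3: active resources = [4, 1, 4], total = 9
  t=4: active resources = [4, 4], total = 8
  t=5: active resources = [4, 6], total = 10
  t=6: active resources = [6, 6], total = 12
  t=7: active resources = [6, 6], total = 12
  t=8: active resources = [6], total = 6
  t=9: active resources = [6], total = 6
  t=10: active resources = [6], total = 6
Peak resource demand = 12

12


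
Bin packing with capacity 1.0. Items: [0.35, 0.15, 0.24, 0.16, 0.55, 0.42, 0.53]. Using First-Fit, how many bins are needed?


Place items sequentially using First-Fit:
  Item 0.35 -> new Bin 1
  Item 0.15 -> Bin 1 (now 0.5)
  Item 0.24 -> Bin 1 (now 0.74)
  Item 0.16 -> Bin 1 (now 0.9)
  Item 0.55 -> new Bin 2
  Item 0.42 -> Bin 2 (now 0.97)
  Item 0.53 -> new Bin 3
Total bins used = 3

3


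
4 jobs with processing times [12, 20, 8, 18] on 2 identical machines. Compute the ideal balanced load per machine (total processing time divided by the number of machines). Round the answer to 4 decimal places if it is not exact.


Total processing time = 12 + 20 + 8 + 18 = 58
Number of machines = 2
Ideal balanced load = 58 / 2 = 29.0

29.0


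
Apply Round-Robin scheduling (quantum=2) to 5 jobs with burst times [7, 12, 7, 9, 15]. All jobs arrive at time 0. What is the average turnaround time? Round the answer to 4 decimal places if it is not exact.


Time quantum = 2
Execution trace:
  J1 runs 2 units, time = 2
  J2 runs 2 units, time = 4
  J3 runs 2 units, time = 6
  J4 runs 2 units, time = 8
  J5 runs 2 units, time = 10
  J1 runs 2 units, time = 12
  J2 runs 2 units, time = 14
  J3 runs 2 units, time = 16
  J4 runs 2 units, time = 18
  J5 runs 2 units, time = 20
  J1 runs 2 units, time = 22
  J2 runs 2 units, time = 24
  J3 runs 2 units, time = 26
  J4 runs 2 units, time = 28
  J5 runs 2 units, time = 30
  J1 runs 1 units, time = 31
  J2 runs 2 units, time = 33
  J3 runs 1 units, time = 34
  J4 runs 2 units, time = 36
  J5 runs 2 units, time = 38
  J2 runs 2 units, time = 40
  J4 runs 1 units, time = 41
  J5 runs 2 units, time = 43
  J2 runs 2 units, time = 45
  J5 runs 2 units, time = 47
  J5 runs 2 units, time = 49
  J5 runs 1 units, time = 50
Finish times: [31, 45, 34, 41, 50]
Average turnaround = 201/5 = 40.2

40.2


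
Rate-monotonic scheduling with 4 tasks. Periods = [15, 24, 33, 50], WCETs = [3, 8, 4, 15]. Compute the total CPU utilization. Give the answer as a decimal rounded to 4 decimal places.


Compute individual utilizations (exact fractions):
  Task 1: C/T = 3/15 = 1/5 (approx. 0.2)
  Task 2: C/T = 8/24 = 1/3 (approx. 0.3333)
  Task 3: C/T = 4/33 (approx. 0.1212)
  Task 4: C/T = 15/50 = 3/10 (approx. 0.3)
Total utilization U = 1/5 + 1/3 + 4/33 + 3/10 = 21/22
Rounded to 4 decimal places: U = 0.9545
RM (Liu & Layland) bound for 4 tasks = 0.756828; compare with U = 21/22 (approx. 0.954545)
bound < U <= 1, so the RM sufficient condition is not met (inconclusive; an exact test such as response-time analysis is needed).

0.9545


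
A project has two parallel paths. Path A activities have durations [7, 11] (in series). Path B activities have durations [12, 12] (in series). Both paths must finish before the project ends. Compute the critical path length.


Path A total = 7 + 11 = 18
Path B total = 12 + 12 = 24
Critical path = longest path = max(18, 24) = 24

24


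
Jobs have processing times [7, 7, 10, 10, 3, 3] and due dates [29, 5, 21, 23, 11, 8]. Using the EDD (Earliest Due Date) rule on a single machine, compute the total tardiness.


Sort by due date (EDD order): [(7, 5), (3, 8), (3, 11), (10, 21), (10, 23), (7, 29)]
Compute completion times and tardiness:
  Job 1: p=7, d=5, C=7, tardiness=max(0,7-5)=2
  Job 2: p=3, d=8, C=10, tardiness=max(0,10-8)=2
  Job 3: p=3, d=11, C=13, tardiness=max(0,13-11)=2
  Job 4: p=10, d=21, C=23, tardiness=max(0,23-21)=2
  Job 5: p=10, d=23, C=33, tardiness=max(0,33-23)=10
  Job 6: p=7, d=29, C=40, tardiness=max(0,40-29)=11
Total tardiness = 29

29


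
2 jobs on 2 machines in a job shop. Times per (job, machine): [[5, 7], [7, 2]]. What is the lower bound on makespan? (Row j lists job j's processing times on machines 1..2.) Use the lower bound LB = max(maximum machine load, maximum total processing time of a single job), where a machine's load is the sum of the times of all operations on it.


Machine loads:
  Machine 1: 5 + 7 = 12
  Machine 2: 7 + 2 = 9
Max machine load = 12
Job totals:
  Job 1: 12
  Job 2: 9
Max job total = 12
Lower bound = max(12, 12) = 12

12


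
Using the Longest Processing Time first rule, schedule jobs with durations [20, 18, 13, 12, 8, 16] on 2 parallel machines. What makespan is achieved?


Sort jobs in decreasing order (LPT): [20, 18, 16, 13, 12, 8]
Assign each job to the least loaded machine:
  Machine 1: jobs [20, 13, 12], load = 45
  Machine 2: jobs [18, 16, 8], load = 42
Makespan = max load = 45

45


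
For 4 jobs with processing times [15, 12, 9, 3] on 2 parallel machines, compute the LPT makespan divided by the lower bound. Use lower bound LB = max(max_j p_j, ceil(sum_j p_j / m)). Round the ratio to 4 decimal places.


LPT order: [15, 12, 9, 3]
Machine loads after assignment: [18, 21]
LPT makespan = 21
Lower bound = max(max_job, ceil(total/2)) = max(15, 20) = 20
Ratio = 21 / 20 = 1.05

1.05


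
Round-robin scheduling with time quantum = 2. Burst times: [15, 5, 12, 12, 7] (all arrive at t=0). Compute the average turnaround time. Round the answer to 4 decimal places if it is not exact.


Time quantum = 2
Execution trace:
  J1 runs 2 units, time = 2
  J2 runs 2 units, time = 4
  J3 runs 2 units, time = 6
  J4 runs 2 units, time = 8
  J5 runs 2 units, time = 10
  J1 runs 2 units, time = 12
  J2 runs 2 units, time = 14
  J3 runs 2 units, time = 16
  J4 runs 2 units, time = 18
  J5 runs 2 units, time = 20
  J1 runs 2 units, time = 22
  J2 runs 1 units, time = 23
  J3 runs 2 units, time = 25
  J4 runs 2 units, time = 27
  J5 runs 2 units, time = 29
  J1 runs 2 units, time = 31
  J3 runs 2 units, time = 33
  J4 runs 2 units, time = 35
  J5 runs 1 units, time = 36
  J1 runs 2 units, time = 38
  J3 runs 2 units, time = 40
  J4 runs 2 units, time = 42
  J1 runs 2 units, time = 44
  J3 runs 2 units, time = 46
  J4 runs 2 units, time = 48
  J1 runs 2 units, time = 50
  J1 runs 1 units, time = 51
Finish times: [51, 23, 46, 48, 36]
Average turnaround = 204/5 = 40.8

40.8


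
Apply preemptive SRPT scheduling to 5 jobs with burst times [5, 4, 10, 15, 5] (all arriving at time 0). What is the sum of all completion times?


Since all jobs arrive at t=0, SRPT equals SPT ordering.
SPT order: [4, 5, 5, 10, 15]
Completion times:
  Job 1: p=4, C=4
  Job 2: p=5, C=9
  Job 3: p=5, C=14
  Job 4: p=10, C=24
  Job 5: p=15, C=39
Total completion time = 4 + 9 + 14 + 24 + 39 = 90

90


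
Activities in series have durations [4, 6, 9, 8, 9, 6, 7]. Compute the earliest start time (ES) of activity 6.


Activity 6 starts after activities 1 through 5 complete.
Predecessor durations: [4, 6, 9, 8, 9]
ES = 4 + 6 + 9 + 8 + 9 = 36

36


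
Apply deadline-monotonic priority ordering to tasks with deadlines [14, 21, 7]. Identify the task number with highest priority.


Sort tasks by relative deadline (ascending):
  Task 3: deadline = 7
  Task 1: deadline = 14
  Task 2: deadline = 21
Priority order (highest first): [3, 1, 2]
Highest priority task = 3

3


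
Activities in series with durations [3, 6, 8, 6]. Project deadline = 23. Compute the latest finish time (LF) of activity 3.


LF(activity 3) = deadline - sum of successor durations
Successors: activities 4 through 4 with durations [6]
Sum of successor durations = 6
LF = 23 - 6 = 17

17


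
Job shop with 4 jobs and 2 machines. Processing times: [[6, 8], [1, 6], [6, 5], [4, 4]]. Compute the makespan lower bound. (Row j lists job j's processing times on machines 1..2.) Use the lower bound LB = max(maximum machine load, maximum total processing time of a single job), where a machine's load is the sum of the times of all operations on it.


Machine loads:
  Machine 1: 6 + 1 + 6 + 4 = 17
  Machine 2: 8 + 6 + 5 + 4 = 23
Max machine load = 23
Job totals:
  Job 1: 14
  Job 2: 7
  Job 3: 11
  Job 4: 8
Max job total = 14
Lower bound = max(23, 14) = 23

23


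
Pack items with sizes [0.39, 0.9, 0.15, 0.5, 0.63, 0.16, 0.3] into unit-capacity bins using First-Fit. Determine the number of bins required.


Place items sequentially using First-Fit:
  Item 0.39 -> new Bin 1
  Item 0.9 -> new Bin 2
  Item 0.15 -> Bin 1 (now 0.54)
  Item 0.5 -> new Bin 3
  Item 0.63 -> new Bin 4
  Item 0.16 -> Bin 1 (now 0.7)
  Item 0.3 -> Bin 1 (now 1.0)
Total bins used = 4

4


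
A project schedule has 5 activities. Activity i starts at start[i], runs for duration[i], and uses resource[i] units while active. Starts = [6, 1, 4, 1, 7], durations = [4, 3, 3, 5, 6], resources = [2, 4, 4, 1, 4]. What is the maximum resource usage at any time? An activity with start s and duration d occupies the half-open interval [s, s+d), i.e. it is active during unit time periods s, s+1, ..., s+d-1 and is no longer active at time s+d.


Each activity i is active on [start_i, start_i + duration_i).
Compute total resource usage per time slot:
  t=0: active resources = [], total = 0
  t=1: active resources = [4, 1], total = 5
  t=2: active resources = [4, 1], total = 5
  t=3: active resources = [4, 1], total = 5
  t=4: active resources = [4, 1], total = 5
  t=5: active resources = [4, 1], total = 5
  t=6: active resources = [2, 4], total = 6
  t=7: active resources = [2, 4], total = 6
  t=8: active resources = [2, 4], total = 6
  t=9: active resources = [2, 4], total = 6
  t=10: active resources = [4], total = 4
  t=11: active resources = [4], total = 4
  t=12: active resources = [4], total = 4
Peak resource demand = 6

6


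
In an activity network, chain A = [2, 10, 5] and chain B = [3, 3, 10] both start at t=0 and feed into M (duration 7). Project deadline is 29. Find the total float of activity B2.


Forward pass: ES(B2) = sum of predecessors on chain B = 3
EF = ES + duration = 3 + 3 = 6
Backward pass: LF(M) = deadline = 29; LS(M) = 29 - 7 = 22
LF(B2) = LS(M) - sum(successors on chain B) = 22 - 10 = 12
LS = LF - duration = 12 - 3 = 9
Total float = LS - ES = 9 - 3 = 6

6


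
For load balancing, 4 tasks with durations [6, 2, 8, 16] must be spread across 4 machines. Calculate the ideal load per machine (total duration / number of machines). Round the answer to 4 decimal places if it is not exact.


Total processing time = 6 + 2 + 8 + 16 = 32
Number of machines = 4
Ideal balanced load = 32 / 4 = 8.0

8.0


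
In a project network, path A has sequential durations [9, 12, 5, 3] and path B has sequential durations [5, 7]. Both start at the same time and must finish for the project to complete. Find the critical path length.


Path A total = 9 + 12 + 5 + 3 = 29
Path B total = 5 + 7 = 12
Critical path = longest path = max(29, 12) = 29

29


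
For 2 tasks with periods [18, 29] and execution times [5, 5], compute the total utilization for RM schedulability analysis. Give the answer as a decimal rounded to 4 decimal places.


Compute individual utilizations (exact fractions):
  Task 1: C/T = 5/18 (approx. 0.2778)
  Task 2: C/T = 5/29 (approx. 0.1724)
Total utilization U = 5/18 + 5/29 = 235/522
Rounded to 4 decimal places: U = 0.4502
RM (Liu & Layland) bound for 2 tasks = 0.828427; compare with U = 235/522 (approx. 0.450192)
U <= bound, so schedulable by RM sufficient condition.

0.4502


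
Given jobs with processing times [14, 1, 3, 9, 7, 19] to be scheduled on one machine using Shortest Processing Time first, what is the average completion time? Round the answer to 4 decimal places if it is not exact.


Sort jobs by processing time (SPT order): [1, 3, 7, 9, 14, 19]
Compute completion times sequentially:
  Job 1: processing = 1, completes at 1
  Job 2: processing = 3, completes at 4
  Job 3: processing = 7, completes at 11
  Job 4: processing = 9, completes at 20
  Job 5: processing = 14, completes at 34
  Job 6: processing = 19, completes at 53
Sum of completion times = 123
Average completion time = 123/6 = 20.5

20.5


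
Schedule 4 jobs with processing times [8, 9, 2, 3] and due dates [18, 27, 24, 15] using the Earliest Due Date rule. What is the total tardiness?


Sort by due date (EDD order): [(3, 15), (8, 18), (2, 24), (9, 27)]
Compute completion times and tardiness:
  Job 1: p=3, d=15, C=3, tardiness=max(0,3-15)=0
  Job 2: p=8, d=18, C=11, tardiness=max(0,11-18)=0
  Job 3: p=2, d=24, C=13, tardiness=max(0,13-24)=0
  Job 4: p=9, d=27, C=22, tardiness=max(0,22-27)=0
Total tardiness = 0

0


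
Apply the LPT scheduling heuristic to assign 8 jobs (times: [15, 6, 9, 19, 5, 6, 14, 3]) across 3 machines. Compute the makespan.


Sort jobs in decreasing order (LPT): [19, 15, 14, 9, 6, 6, 5, 3]
Assign each job to the least loaded machine:
  Machine 1: jobs [19, 6], load = 25
  Machine 2: jobs [15, 6, 5], load = 26
  Machine 3: jobs [14, 9, 3], load = 26
Makespan = max load = 26

26


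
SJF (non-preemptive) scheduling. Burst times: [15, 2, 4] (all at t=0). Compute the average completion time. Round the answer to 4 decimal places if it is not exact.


SJF order (ascending): [2, 4, 15]
Completion times:
  Job 1: burst=2, C=2
  Job 2: burst=4, C=6
  Job 3: burst=15, C=21
Average completion = 29/3 = 9.6667

9.6667


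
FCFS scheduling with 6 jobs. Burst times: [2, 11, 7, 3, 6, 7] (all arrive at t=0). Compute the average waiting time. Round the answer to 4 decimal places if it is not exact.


FCFS order (as given): [2, 11, 7, 3, 6, 7]
Waiting times:
  Job 1: wait = 0
  Job 2: wait = 2
  Job 3: wait = 13
  Job 4: wait = 20
  Job 5: wait = 23
  Job 6: wait = 29
Sum of waiting times = 87
Average waiting time = 87/6 = 14.5

14.5


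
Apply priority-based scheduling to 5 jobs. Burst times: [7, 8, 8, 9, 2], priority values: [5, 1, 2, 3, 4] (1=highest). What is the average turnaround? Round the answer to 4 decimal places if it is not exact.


Sort by priority (ascending = highest first):
Order: [(1, 8), (2, 8), (3, 9), (4, 2), (5, 7)]
Completion times:
  Priority 1, burst=8, C=8
  Priority 2, burst=8, C=16
  Priority 3, burst=9, C=25
  Priority 4, burst=2, C=27
  Priority 5, burst=7, C=34
Average turnaround = 110/5 = 22.0

22.0


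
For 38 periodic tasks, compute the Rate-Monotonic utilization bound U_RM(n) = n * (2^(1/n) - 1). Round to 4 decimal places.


Compute 2^(1/38) = 1.0184080933
Subtract 1: 1.0184080933 - 1 = 0.0184080933
Multiply by n: 38 * 0.0184080933 = 0.6995075454
Round to 4 dp: 0.6995

0.6995


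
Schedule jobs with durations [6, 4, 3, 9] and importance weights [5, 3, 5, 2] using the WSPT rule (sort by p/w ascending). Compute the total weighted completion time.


Compute p/w ratios and sort ascending (WSPT): [(3, 5), (6, 5), (4, 3), (9, 2)]
Compute weighted completion times:
  Job (p=3,w=5): C=3, w*C=5*3=15
  Job (p=6,w=5): C=9, w*C=5*9=45
  Job (p=4,w=3): C=13, w*C=3*13=39
  Job (p=9,w=2): C=22, w*C=2*22=44
Total weighted completion time = 143

143


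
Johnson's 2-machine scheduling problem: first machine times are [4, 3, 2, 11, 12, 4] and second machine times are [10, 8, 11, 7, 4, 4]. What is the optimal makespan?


Apply Johnson's rule:
  Group 1 (a <= b): [(3, 2, 11), (2, 3, 8), (1, 4, 10), (6, 4, 4)]
  Group 2 (a > b): [(4, 11, 7), (5, 12, 4)]
Optimal job order: [3, 2, 1, 6, 4, 5]
Schedule:
  Job 3: M1 done at 2, M2 done at 13
  Job 2: M1 done at 5, M2 done at 21
  Job 1: M1 done at 9, M2 done at 31
  Job 6: M1 done at 13, M2 done at 35
  Job 4: M1 done at 24, M2 done at 42
  Job 5: M1 done at 36, M2 done at 46
Makespan = 46

46


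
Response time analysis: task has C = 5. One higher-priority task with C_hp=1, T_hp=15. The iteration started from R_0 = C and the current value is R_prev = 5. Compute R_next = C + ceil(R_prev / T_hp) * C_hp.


R_next = C + ceil(R_prev / T_hp) * C_hp
ceil(5 / 15) = ceil(0.3333) = 1
Interference = 1 * 1 = 1
R_next = 5 + 1 = 6

6


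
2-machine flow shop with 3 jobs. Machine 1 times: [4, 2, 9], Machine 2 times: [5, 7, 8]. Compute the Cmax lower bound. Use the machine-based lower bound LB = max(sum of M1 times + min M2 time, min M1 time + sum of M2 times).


LB1 = sum(M1 times) + min(M2 times) = 15 + 5 = 20
LB2 = min(M1 times) + sum(M2 times) = 2 + 20 = 22
Lower bound = max(LB1, LB2) = max(20, 22) = 22

22


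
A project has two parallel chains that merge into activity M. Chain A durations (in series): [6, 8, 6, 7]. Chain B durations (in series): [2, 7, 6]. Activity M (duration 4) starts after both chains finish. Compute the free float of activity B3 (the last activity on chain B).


ES(B3) = sum of predecessors on chain B = 9
EF(B3) = ES + duration = 9 + 6 = 15
Successor of B3 is M. ES(M) = max(sum(A), sum(B)) = max(27, 15) = 27
Free float = ES(successor) - EF(current) = 27 - 15 = 12

12


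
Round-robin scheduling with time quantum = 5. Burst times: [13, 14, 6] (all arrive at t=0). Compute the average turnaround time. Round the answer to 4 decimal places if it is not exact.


Time quantum = 5
Execution trace:
  J1 runs 5 units, time = 5
  J2 runs 5 units, time = 10
  J3 runs 5 units, time = 15
  J1 runs 5 units, time = 20
  J2 runs 5 units, time = 25
  J3 runs 1 units, time = 26
  J1 runs 3 units, time = 29
  J2 runs 4 units, time = 33
Finish times: [29, 33, 26]
Average turnaround = 88/3 = 29.3333

29.3333


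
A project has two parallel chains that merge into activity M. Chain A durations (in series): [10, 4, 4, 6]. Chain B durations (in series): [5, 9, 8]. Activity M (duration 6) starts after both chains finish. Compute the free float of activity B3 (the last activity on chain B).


ES(B3) = sum of predecessors on chain B = 14
EF(B3) = ES + duration = 14 + 8 = 22
Successor of B3 is M. ES(M) = max(sum(A), sum(B)) = max(24, 22) = 24
Free float = ES(successor) - EF(current) = 24 - 22 = 2

2


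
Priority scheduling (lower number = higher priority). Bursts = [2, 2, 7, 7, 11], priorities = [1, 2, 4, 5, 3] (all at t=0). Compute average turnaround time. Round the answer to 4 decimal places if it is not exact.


Sort by priority (ascending = highest first):
Order: [(1, 2), (2, 2), (3, 11), (4, 7), (5, 7)]
Completion times:
  Priority 1, burst=2, C=2
  Priority 2, burst=2, C=4
  Priority 3, burst=11, C=15
  Priority 4, burst=7, C=22
  Priority 5, burst=7, C=29
Average turnaround = 72/5 = 14.4

14.4


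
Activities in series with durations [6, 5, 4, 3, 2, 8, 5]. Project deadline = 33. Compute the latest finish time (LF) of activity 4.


LF(activity 4) = deadline - sum of successor durations
Successors: activities 5 through 7 with durations [2, 8, 5]
Sum of successor durations = 15
LF = 33 - 15 = 18

18


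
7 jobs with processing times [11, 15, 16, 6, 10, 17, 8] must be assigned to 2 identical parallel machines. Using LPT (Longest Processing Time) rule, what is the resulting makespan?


Sort jobs in decreasing order (LPT): [17, 16, 15, 11, 10, 8, 6]
Assign each job to the least loaded machine:
  Machine 1: jobs [17, 11, 10, 6], load = 44
  Machine 2: jobs [16, 15, 8], load = 39
Makespan = max load = 44

44


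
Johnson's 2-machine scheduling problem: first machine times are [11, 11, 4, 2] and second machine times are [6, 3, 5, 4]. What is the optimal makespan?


Apply Johnson's rule:
  Group 1 (a <= b): [(4, 2, 4), (3, 4, 5)]
  Group 2 (a > b): [(1, 11, 6), (2, 11, 3)]
Optimal job order: [4, 3, 1, 2]
Schedule:
  Job 4: M1 done at 2, M2 done at 6
  Job 3: M1 done at 6, M2 done at 11
  Job 1: M1 done at 17, M2 done at 23
  Job 2: M1 done at 28, M2 done at 31
Makespan = 31

31


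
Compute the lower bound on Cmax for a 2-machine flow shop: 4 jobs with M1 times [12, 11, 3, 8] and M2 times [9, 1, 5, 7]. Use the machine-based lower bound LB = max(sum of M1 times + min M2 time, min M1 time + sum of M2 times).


LB1 = sum(M1 times) + min(M2 times) = 34 + 1 = 35
LB2 = min(M1 times) + sum(M2 times) = 3 + 22 = 25
Lower bound = max(LB1, LB2) = max(35, 25) = 35

35


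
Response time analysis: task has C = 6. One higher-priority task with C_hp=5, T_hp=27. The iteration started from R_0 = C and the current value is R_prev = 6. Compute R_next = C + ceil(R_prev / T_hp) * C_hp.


R_next = C + ceil(R_prev / T_hp) * C_hp
ceil(6 / 27) = ceil(0.2222) = 1
Interference = 1 * 5 = 5
R_next = 6 + 5 = 11

11


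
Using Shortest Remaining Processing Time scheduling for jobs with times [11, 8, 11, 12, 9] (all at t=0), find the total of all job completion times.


Since all jobs arrive at t=0, SRPT equals SPT ordering.
SPT order: [8, 9, 11, 11, 12]
Completion times:
  Job 1: p=8, C=8
  Job 2: p=9, C=17
  Job 3: p=11, C=28
  Job 4: p=11, C=39
  Job 5: p=12, C=51
Total completion time = 8 + 17 + 28 + 39 + 51 = 143

143


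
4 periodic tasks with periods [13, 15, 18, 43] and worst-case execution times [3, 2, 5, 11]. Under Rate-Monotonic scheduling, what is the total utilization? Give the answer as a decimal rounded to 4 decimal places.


Compute individual utilizations (exact fractions):
  Task 1: C/T = 3/13 (approx. 0.2308)
  Task 2: C/T = 2/15 (approx. 0.1333)
  Task 3: C/T = 5/18 (approx. 0.2778)
  Task 4: C/T = 11/43 (approx. 0.2558)
Total utilization U = 3/13 + 2/15 + 5/18 + 11/43 = 45163/50310
Rounded to 4 decimal places: U = 0.8977
RM (Liu & Layland) bound for 4 tasks = 0.756828; compare with U = 45163/50310 (approx. 0.897694)
bound < U <= 1, so the RM sufficient condition is not met (inconclusive; an exact test such as response-time analysis is needed).

0.8977


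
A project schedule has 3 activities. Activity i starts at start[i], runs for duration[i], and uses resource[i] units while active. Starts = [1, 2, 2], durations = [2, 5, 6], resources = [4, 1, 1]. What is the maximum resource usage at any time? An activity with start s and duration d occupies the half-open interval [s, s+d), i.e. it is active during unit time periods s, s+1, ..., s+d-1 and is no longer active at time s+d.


Each activity i is active on [start_i, start_i + duration_i).
Compute total resource usage per time slot:
  t=0: active resources = [], total = 0
  t=1: active resources = [4], total = 4
  t=2: active resources = [4, 1, 1], total = 6
  t=3: active resources = [1, 1], total = 2
  t=4: active resources = [1, 1], total = 2
  t=5: active resources = [1, 1], total = 2
  t=6: active resources = [1, 1], total = 2
  t=7: active resources = [1], total = 1
Peak resource demand = 6

6
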